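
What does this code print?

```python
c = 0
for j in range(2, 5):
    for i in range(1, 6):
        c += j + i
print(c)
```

90

j=2,i=1: c = 0+3 = 3
j=2,i=2: c = 3+4 = 7
j=2,i=3: c = 7+5 = 12
j=2,i=4: c = 12+6 = 18
j=2,i=5: c = 18+7 = 25
j=3,i=1: c = 25+4 = 29
j=3,i=2: c = 29+5 = 34
j=3,i=3: c = 34+6 = 40
j=3,i=4: c = 40+7 = 47
j=3,i=5: c = 47+8 = 55
j=4,i=1: c = 55+5 = 60
j=4,i=2: c = 60+6 = 66
j=4,i=3: c = 66+7 = 73
j=4,i=4: c = 73+8 = 81
j=4,i=5: c = 81+9 = 90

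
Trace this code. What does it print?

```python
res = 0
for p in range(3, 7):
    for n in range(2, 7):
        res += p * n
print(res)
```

360

p=3,n=2: res = 0+6 = 6
p=3,n=3: res = 6+9 = 15
p=3,n=4: res = 15+12 = 27
p=3,n=5: res = 27+15 = 42
p=3,n=6: res = 42+18 = 60
p=4,n=2: res = 60+8 = 68
p=4,n=3: res = 68+12 = 80
p=4,n=4: res = 80+16 = 96
p=4,n=5: res = 96+20 = 116
p=4,n=6: res = 116+24 = 140
p=5,n=2: res = 140+10 = 150
p=5,n=3: res = 150+15 = 165
p=5,n=4: res = 165+20 = 185
p=5,n=5: res = 185+25 = 210
p=5,n=6: res = 210+30 = 240
p=6,n=2: res = 240+12 = 252
p=6,n=3: res = 252+18 = 270
p=6,n=4: res = 270+24 = 294
p=6,n=5: res = 294+30 = 324
p=6,n=6: res = 324+36 = 360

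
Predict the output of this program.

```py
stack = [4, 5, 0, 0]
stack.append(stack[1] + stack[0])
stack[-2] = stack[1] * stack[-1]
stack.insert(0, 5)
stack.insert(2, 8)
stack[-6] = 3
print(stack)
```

[5, 3, 8, 5, 0, 45, 9]

append stack[1]+stack[0] = 5+4 = 9 → [4, 5, 0, 0, 9]
stack[-2] = stack[1]*stack[-1] = 5*9 = 45 → [4, 5, 0, 45, 9]
insert 5 at 0 → [5, 4, 5, 0, 45, 9]
insert 8 at 2 → [5, 4, 8, 5, 0, 45, 9]
stack[-6] = 3 → [5, 3, 8, 5, 0, 45, 9]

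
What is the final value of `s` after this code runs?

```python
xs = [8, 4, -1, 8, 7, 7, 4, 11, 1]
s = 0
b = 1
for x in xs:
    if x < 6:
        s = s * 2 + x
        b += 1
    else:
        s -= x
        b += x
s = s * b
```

-9246

x=8: not <6, s = 0-8 = -8; b=9
x=4: <6, s = (-8)*2+4 = -12; b=10
x=-1: <6, s = (-12)*2+(-1) = -25; b=11
x=8: not <6, s = (-25)-8 = -33; b=19
x=7: not <6, s = (-33)-7 = -40; b=26
x=7: not <6, s = (-40)-7 = -47; b=33
x=4: <6, s = (-47)*2+4 = -90; b=34
x=11: not <6, s = (-90)-11 = -101; b=45
x=1: <6, s = (-101)*2+1 = -201; b=46
s*b = (-201)*46 = -9246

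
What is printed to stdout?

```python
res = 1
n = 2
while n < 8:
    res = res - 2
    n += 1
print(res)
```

-11

n=2: res = 1-2 = -1
n=3: res = (-1)-2 = -3
n=4: res = (-3)-2 = -5
n=5: res = (-5)-2 = -7
n=6: res = (-7)-2 = -9
n=7: res = (-9)-2 = -11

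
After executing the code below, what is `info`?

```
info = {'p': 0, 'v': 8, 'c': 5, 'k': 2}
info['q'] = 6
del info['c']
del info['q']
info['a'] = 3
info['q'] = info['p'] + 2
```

{'p': 0, 'v': 8, 'k': 2, 'a': 3, 'q': 2}

info['q'] = 6 → {'p': 0, 'v': 8, 'c': 5, 'k': 2, 'q': 6}
del 'c' → {'p': 0, 'v': 8, 'k': 2, 'q': 6}
del 'q' → {'p': 0, 'v': 8, 'k': 2}
info['a'] = 3 → {'p': 0, 'v': 8, 'k': 2, 'a': 3}
info['q'] = info['p']+2 = 2 → {'p': 0, 'v': 8, 'k': 2, 'a': 3, 'q': 2}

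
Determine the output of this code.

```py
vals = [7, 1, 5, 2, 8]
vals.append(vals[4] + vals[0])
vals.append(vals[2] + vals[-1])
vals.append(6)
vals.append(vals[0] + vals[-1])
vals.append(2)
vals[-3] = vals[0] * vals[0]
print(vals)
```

[7, 1, 5, 2, 8, 15, 20, 49, 13, 2]

append vals[4]+vals[0] = 8+7 = 15 → [7, 1, 5, 2, 8, 15]
append vals[2]+vals[-1] = 5+15 = 20 → [7, 1, 5, 2, 8, 15, 20]
append 6 → [7, 1, 5, 2, 8, 15, 20, 6]
append vals[0]+vals[-1] = 7+6 = 13 → [7, 1, 5, 2, 8, 15, 20, 6, 13]
append 2 → [7, 1, 5, 2, 8, 15, 20, 6, 13, 2]
vals[-3] = vals[0]*vals[0] = 7*7 = 49 → [7, 1, 5, 2, 8, 15, 20, 49, 13, 2]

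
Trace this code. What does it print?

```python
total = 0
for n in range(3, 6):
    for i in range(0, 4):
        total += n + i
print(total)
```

n=3,i=0: total = 0+3 = 3
n=3,i=1: total = 3+4 = 7
n=3,i=2: total = 7+5 = 12
n=3,i=3: total = 12+6 = 18
n=4,i=0: total = 18+4 = 22
n=4,i=1: total = 22+5 = 27
n=4,i=2: total = 27+6 = 33
n=4,i=3: total = 33+7 = 40
n=5,i=0: total = 40+5 = 45
n=5,i=1: total = 45+6 = 51
n=5,i=2: total = 51+7 = 58
n=5,i=3: total = 58+8 = 66

66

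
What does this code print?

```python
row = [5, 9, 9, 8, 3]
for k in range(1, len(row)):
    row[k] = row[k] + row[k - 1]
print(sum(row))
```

k=1: row[1] = 9+5 = 14 → [5, 14, 9, 8, 3]
k=2: row[2] = 9+14 = 23 → [5, 14, 23, 8, 3]
k=3: row[3] = 8+23 = 31 → [5, 14, 23, 31, 3]
k=4: row[4] = 3+31 = 34 → [5, 14, 23, 31, 34]
sum = 107

107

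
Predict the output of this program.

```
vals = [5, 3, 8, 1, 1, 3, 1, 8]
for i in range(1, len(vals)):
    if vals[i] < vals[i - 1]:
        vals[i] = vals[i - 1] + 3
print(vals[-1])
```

23

i=1: 3<5, vals[1] = 5+3 = 8 → [5, 8, 8, 1, 1, 3, 1, 8]
i=2: 8>=8, unchanged → [5, 8, 8, 1, 1, 3, 1, 8]
i=3: 1<8, vals[3] = 8+3 = 11 → [5, 8, 8, 11, 1, 3, 1, 8]
i=4: 1<11, vals[4] = 11+3 = 14 → [5, 8, 8, 11, 14, 3, 1, 8]
i=5: 3<14, vals[5] = 14+3 = 17 → [5, 8, 8, 11, 14, 17, 1, 8]
i=6: 1<17, vals[6] = 17+3 = 20 → [5, 8, 8, 11, 14, 17, 20, 8]
i=7: 8<20, vals[7] = 20+3 = 23 → [5, 8, 8, 11, 14, 17, 20, 23]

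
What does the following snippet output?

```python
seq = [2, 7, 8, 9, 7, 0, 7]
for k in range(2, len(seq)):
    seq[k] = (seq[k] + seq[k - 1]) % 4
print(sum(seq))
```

20

k=2: seq[2] = (8+7)%4 = 3 → [2, 7, 3, 9, 7, 0, 7]
k=3: seq[3] = (9+3)%4 = 0 → [2, 7, 3, 0, 7, 0, 7]
k=4: seq[4] = (7+0)%4 = 3 → [2, 7, 3, 0, 3, 0, 7]
k=5: seq[5] = (0+3)%4 = 3 → [2, 7, 3, 0, 3, 3, 7]
k=6: seq[6] = (7+3)%4 = 2 → [2, 7, 3, 0, 3, 3, 2]
sum = 20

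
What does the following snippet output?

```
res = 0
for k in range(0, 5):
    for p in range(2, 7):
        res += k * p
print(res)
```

k=0,p=2: res = 0+0 = 0
k=0,p=3: res = 0+0 = 0
k=0,p=4: res = 0+0 = 0
k=0,p=5: res = 0+0 = 0
k=0,p=6: res = 0+0 = 0
k=1,p=2: res = 0+2 = 2
k=1,p=3: res = 2+3 = 5
k=1,p=4: res = 5+4 = 9
k=1,p=5: res = 9+5 = 14
k=1,p=6: res = 14+6 = 20
k=2,p=2: res = 20+4 = 24
k=2,p=3: res = 24+6 = 30
k=2,p=4: res = 30+8 = 38
k=2,p=5: res = 38+10 = 48
k=2,p=6: res = 48+12 = 60
k=3,p=2: res = 60+6 = 66
k=3,p=3: res = 66+9 = 75
k=3,p=4: res = 75+12 = 87
k=3,p=5: res = 87+15 = 102
k=3,p=6: res = 102+18 = 120
k=4,p=2: res = 120+8 = 128
k=4,p=3: res = 128+12 = 140
k=4,p=4: res = 140+16 = 156
k=4,p=5: res = 156+20 = 176
k=4,p=6: res = 176+24 = 200

200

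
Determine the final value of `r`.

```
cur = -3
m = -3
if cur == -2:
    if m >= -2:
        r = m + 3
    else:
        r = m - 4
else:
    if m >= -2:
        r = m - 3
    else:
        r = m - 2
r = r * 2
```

-10

cur=-3, m=-3
cur == -2 is False; m >= -2 is False
→ r = m - 2 = -5
r = (-5)*2 = -10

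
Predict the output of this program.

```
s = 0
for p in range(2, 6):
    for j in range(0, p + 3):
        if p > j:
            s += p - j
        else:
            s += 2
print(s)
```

p=2,j=0: 2>0, s = 0+2 = 2
p=2,j=1: 2>1, s = 2+1 = 3
p=2,j=2: not 2>2, s = 3+2 = 5
p=2,j=3: not 2>3, s = 5+2 = 7
p=2,j=4: not 2>4, s = 7+2 = 9
p=3,j=0: 3>0, s = 9+3 = 12
p=3,j=1: 3>1, s = 12+2 = 14
p=3,j=2: 3>2, s = 14+1 = 15
p=3,j=3: not 3>3, s = 15+2 = 17
p=3,j=4: not 3>4, s = 17+2 = 19
p=3,j=5: not 3>5, s = 19+2 = 21
p=4,j=0: 4>0, s = 21+4 = 25
p=4,j=1: 4>1, s = 25+3 = 28
p=4,j=2: 4>2, s = 28+2 = 30
p=4,j=3: 4>3, s = 30+1 = 31
p=4,j=4: not 4>4, s = 31+2 = 33
p=4,j=5: not 4>5, s = 33+2 = 35
p=4,j=6: not 4>6, s = 35+2 = 37
p=5,j=0: 5>0, s = 37+5 = 42
p=5,j=1: 5>1, s = 42+4 = 46
p=5,j=2: 5>2, s = 46+3 = 49
p=5,j=3: 5>3, s = 49+2 = 51
p=5,j=4: 5>4, s = 51+1 = 52
p=5,j=5: not 5>5, s = 52+2 = 54
p=5,j=6: not 5>6, s = 54+2 = 56
p=5,j=7: not 5>7, s = 56+2 = 58

58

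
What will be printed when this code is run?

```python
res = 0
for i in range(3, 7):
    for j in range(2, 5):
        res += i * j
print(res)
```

i=3,j=2: res = 0+6 = 6
i=3,j=3: res = 6+9 = 15
i=3,j=4: res = 15+12 = 27
i=4,j=2: res = 27+8 = 35
i=4,j=3: res = 35+12 = 47
i=4,j=4: res = 47+16 = 63
i=5,j=2: res = 63+10 = 73
i=5,j=3: res = 73+15 = 88
i=5,j=4: res = 88+20 = 108
i=6,j=2: res = 108+12 = 120
i=6,j=3: res = 120+18 = 138
i=6,j=4: res = 138+24 = 162

162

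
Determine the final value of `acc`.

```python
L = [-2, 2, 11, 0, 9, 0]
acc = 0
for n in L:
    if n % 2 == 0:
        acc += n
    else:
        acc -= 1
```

n=-2: even, acc = 0+(-2) = -2
n=2: even, acc = (-2)+2 = 0
n=11: not even, acc = 0-1 = -1
n=0: even, acc = (-1)+0 = -1
n=9: not even, acc = (-1)-1 = -2
n=0: even, acc = (-2)+0 = -2

-2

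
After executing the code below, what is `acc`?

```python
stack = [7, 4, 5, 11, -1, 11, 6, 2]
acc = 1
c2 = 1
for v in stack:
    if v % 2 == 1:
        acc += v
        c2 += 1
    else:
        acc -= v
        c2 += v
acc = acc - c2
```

v=7: odd, acc = 1+7 = 8; c2=2
v=4: not odd, acc = 8-4 = 4; c2=6
v=5: odd, acc = 4+5 = 9; c2=7
v=11: odd, acc = 9+11 = 20; c2=8
v=-1: odd, acc = 20+(-1) = 19; c2=9
v=11: odd, acc = 19+11 = 30; c2=10
v=6: not odd, acc = 30-6 = 24; c2=16
v=2: not odd, acc = 24-2 = 22; c2=18
acc-c2 = 22-18 = 4

4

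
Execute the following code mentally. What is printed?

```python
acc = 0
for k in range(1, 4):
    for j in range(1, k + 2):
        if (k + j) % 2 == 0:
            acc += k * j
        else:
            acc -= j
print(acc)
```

k=1,j=1: even sum, acc = 0+1 = 1
k=1,j=2: odd sum, acc = 1-2 = -1
k=2,j=1: odd sum, acc = (-1)-1 = -2
k=2,j=2: even sum, acc = (-2)+4 = 2
k=2,j=3: odd sum, acc = 2-3 = -1
k=3,j=1: even sum, acc = (-1)+3 = 2
k=3,j=2: odd sum, acc = 2-2 = 0
k=3,j=3: even sum, acc = 0+9 = 9
k=3,j=4: odd sum, acc = 9-4 = 5

5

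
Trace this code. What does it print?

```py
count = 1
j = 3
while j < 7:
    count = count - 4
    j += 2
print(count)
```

j=3: count = 1-4 = -3
j=5: count = (-3)-4 = -7

-7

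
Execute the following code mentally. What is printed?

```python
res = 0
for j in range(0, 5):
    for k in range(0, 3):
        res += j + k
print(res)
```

45

j=0,k=0: res = 0+0 = 0
j=0,k=1: res = 0+1 = 1
j=0,k=2: res = 1+2 = 3
j=1,k=0: res = 3+1 = 4
j=1,k=1: res = 4+2 = 6
j=1,k=2: res = 6+3 = 9
j=2,k=0: res = 9+2 = 11
j=2,k=1: res = 11+3 = 14
j=2,k=2: res = 14+4 = 18
j=3,k=0: res = 18+3 = 21
j=3,k=1: res = 21+4 = 25
j=3,k=2: res = 25+5 = 30
j=4,k=0: res = 30+4 = 34
j=4,k=1: res = 34+5 = 39
j=4,k=2: res = 39+6 = 45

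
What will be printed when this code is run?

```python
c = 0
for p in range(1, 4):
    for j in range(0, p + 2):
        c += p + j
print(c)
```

p=1,j=0: c = 0+1 = 1
p=1,j=1: c = 1+2 = 3
p=1,j=2: c = 3+3 = 6
p=2,j=0: c = 6+2 = 8
p=2,j=1: c = 8+3 = 11
p=2,j=2: c = 11+4 = 15
p=2,j=3: c = 15+5 = 20
p=3,j=0: c = 20+3 = 23
p=3,j=1: c = 23+4 = 27
p=3,j=2: c = 27+5 = 32
p=3,j=3: c = 32+6 = 38
p=3,j=4: c = 38+7 = 45

45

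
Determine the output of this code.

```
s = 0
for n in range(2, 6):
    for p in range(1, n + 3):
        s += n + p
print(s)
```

n=2,p=1: s = 0+3 = 3
n=2,p=2: s = 3+4 = 7
n=2,p=3: s = 7+5 = 12
n=2,p=4: s = 12+6 = 18
n=3,p=1: s = 18+4 = 22
n=3,p=2: s = 22+5 = 27
n=3,p=3: s = 27+6 = 33
n=3,p=4: s = 33+7 = 40
n=3,p=5: s = 40+8 = 48
n=4,p=1: s = 48+5 = 53
n=4,p=2: s = 53+6 = 59
n=4,p=3: s = 59+7 = 66
n=4,p=4: s = 66+8 = 74
n=4,p=5: s = 74+9 = 83
n=4,p=6: s = 83+10 = 93
n=5,p=1: s = 93+6 = 99
n=5,p=2: s = 99+7 = 106
n=5,p=3: s = 106+8 = 114
n=5,p=4: s = 114+9 = 123
n=5,p=5: s = 123+10 = 133
n=5,p=6: s = 133+11 = 144
n=5,p=7: s = 144+12 = 156

156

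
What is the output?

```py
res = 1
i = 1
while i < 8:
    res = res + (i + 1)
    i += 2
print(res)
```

i=1: res = 1+2 = 3
i=3: res = 3+4 = 7
i=5: res = 7+6 = 13
i=7: res = 13+8 = 21

21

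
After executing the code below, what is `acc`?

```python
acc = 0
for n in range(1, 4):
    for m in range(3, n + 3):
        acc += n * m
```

53

n=1,m=3: acc = 0+3 = 3
n=2,m=3: acc = 3+6 = 9
n=2,m=4: acc = 9+8 = 17
n=3,m=3: acc = 17+9 = 26
n=3,m=4: acc = 26+12 = 38
n=3,m=5: acc = 38+15 = 53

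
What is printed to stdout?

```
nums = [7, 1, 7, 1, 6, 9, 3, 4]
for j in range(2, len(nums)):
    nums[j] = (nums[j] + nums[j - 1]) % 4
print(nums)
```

[7, 1, 0, 1, 3, 0, 3, 3]

j=2: nums[2] = (7+1)%4 = 0 → [7, 1, 0, 1, 6, 9, 3, 4]
j=3: nums[3] = (1+0)%4 = 1 → [7, 1, 0, 1, 6, 9, 3, 4]
j=4: nums[4] = (6+1)%4 = 3 → [7, 1, 0, 1, 3, 9, 3, 4]
j=5: nums[5] = (9+3)%4 = 0 → [7, 1, 0, 1, 3, 0, 3, 4]
j=6: nums[6] = (3+0)%4 = 3 → [7, 1, 0, 1, 3, 0, 3, 4]
j=7: nums[7] = (4+3)%4 = 3 → [7, 1, 0, 1, 3, 0, 3, 3]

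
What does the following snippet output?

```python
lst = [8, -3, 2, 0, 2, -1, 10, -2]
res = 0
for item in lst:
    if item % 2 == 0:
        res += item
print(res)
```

20

item=8: even, res = 0+8 = 8
item=-3: not even
item=2: even, res = 8+2 = 10
item=0: even, res = 10+0 = 10
item=2: even, res = 10+2 = 12
item=-1: not even
item=10: even, res = 12+10 = 22
item=-2: even, res = 22+(-2) = 20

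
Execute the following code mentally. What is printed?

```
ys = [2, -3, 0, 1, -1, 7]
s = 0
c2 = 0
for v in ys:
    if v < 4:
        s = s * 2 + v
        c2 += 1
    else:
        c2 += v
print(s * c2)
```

v=2: <4, s = 0*2+2 = 2; c2=1
v=-3: <4, s = 2*2+(-3) = 1; c2=2
v=0: <4, s = 1*2+0 = 2; c2=3
v=1: <4, s = 2*2+1 = 5; c2=4
v=-1: <4, s = 5*2+(-1) = 9; c2=5
v=7: not <4; c2=12
s*c2 = 9*12 = 108

108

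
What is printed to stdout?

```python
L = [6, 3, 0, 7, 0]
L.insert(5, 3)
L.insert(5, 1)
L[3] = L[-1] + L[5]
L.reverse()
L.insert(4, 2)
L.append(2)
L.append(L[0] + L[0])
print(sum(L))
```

insert 3 at 5 → [6, 3, 0, 7, 0, 3]
insert 1 at 5 → [6, 3, 0, 7, 0, 1, 3]
L[3] = L[-1]+L[5] = 3+1 = 4 → [6, 3, 0, 4, 0, 1, 3]
reverse → [3, 1, 0, 4, 0, 3, 6]
insert 2 at 4 → [3, 1, 0, 4, 2, 0, 3, 6]
append 2 → [3, 1, 0, 4, 2, 0, 3, 6, 2]
append L[0]+L[0] = 3+3 = 6 → [3, 1, 0, 4, 2, 0, 3, 6, 2, 6]
sum = 27

27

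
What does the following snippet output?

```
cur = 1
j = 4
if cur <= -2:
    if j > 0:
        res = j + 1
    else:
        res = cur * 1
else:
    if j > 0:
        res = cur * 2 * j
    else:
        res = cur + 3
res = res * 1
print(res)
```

cur=1, j=4
cur <= -2 is False; j > 0 is True
→ res = cur * 2 * j = 8
res = 8*1 = 8

8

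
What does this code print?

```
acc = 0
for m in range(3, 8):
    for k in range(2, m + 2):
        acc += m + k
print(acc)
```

240

m=3,k=2: acc = 0+5 = 5
m=3,k=3: acc = 5+6 = 11
m=3,k=4: acc = 11+7 = 18
m=4,k=2: acc = 18+6 = 24
m=4,k=3: acc = 24+7 = 31
m=4,k=4: acc = 31+8 = 39
m=4,k=5: acc = 39+9 = 48
m=5,k=2: acc = 48+7 = 55
m=5,k=3: acc = 55+8 = 63
m=5,k=4: acc = 63+9 = 72
m=5,k=5: acc = 72+10 = 82
m=5,k=6: acc = 82+11 = 93
m=6,k=2: acc = 93+8 = 101
m=6,k=3: acc = 101+9 = 110
m=6,k=4: acc = 110+10 = 120
m=6,k=5: acc = 120+11 = 131
m=6,k=6: acc = 131+12 = 143
m=6,k=7: acc = 143+13 = 156
m=7,k=2: acc = 156+9 = 165
m=7,k=3: acc = 165+10 = 175
m=7,k=4: acc = 175+11 = 186
m=7,k=5: acc = 186+12 = 198
m=7,k=6: acc = 198+13 = 211
m=7,k=7: acc = 211+14 = 225
m=7,k=8: acc = 225+15 = 240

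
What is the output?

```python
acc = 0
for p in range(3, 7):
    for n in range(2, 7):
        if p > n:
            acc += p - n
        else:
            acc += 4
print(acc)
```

p=3,n=2: 3>2, acc = 0+1 = 1
p=3,n=3: not 3>3, acc = 1+4 = 5
p=3,n=4: not 3>4, acc = 5+4 = 9
p=3,n=5: not 3>5, acc = 9+4 = 13
p=3,n=6: not 3>6, acc = 13+4 = 17
p=4,n=2: 4>2, acc = 17+2 = 19
p=4,n=3: 4>3, acc = 19+1 = 20
p=4,n=4: not 4>4, acc = 20+4 = 24
p=4,n=5: not 4>5, acc = 24+4 = 28
p=4,n=6: not 4>6, acc = 28+4 = 32
p=5,n=2: 5>2, acc = 32+3 = 35
p=5,n=3: 5>3, acc = 35+2 = 37
p=5,n=4: 5>4, acc = 37+1 = 38
p=5,n=5: not 5>5, acc = 38+4 = 42
p=5,n=6: not 5>6, acc = 42+4 = 46
p=6,n=2: 6>2, acc = 46+4 = 50
p=6,n=3: 6>3, acc = 50+3 = 53
p=6,n=4: 6>4, acc = 53+2 = 55
p=6,n=5: 6>5, acc = 55+1 = 56
p=6,n=6: not 6>6, acc = 56+4 = 60

60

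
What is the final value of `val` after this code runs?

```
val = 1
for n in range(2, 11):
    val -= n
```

-53

n=2: val = 1-2 = -1
n=3: val = (-1)-3 = -4
n=4: val = (-4)-4 = -8
n=5: val = (-8)-5 = -13
n=6: val = (-13)-6 = -19
n=7: val = (-19)-7 = -26
n=8: val = (-26)-8 = -34
n=9: val = (-34)-9 = -43
n=10: val = (-43)-10 = -53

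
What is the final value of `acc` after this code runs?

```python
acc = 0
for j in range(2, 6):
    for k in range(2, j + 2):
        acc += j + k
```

j=2,k=2: acc = 0+4 = 4
j=2,k=3: acc = 4+5 = 9
j=3,k=2: acc = 9+5 = 14
j=3,k=3: acc = 14+6 = 20
j=3,k=4: acc = 20+7 = 27
j=4,k=2: acc = 27+6 = 33
j=4,k=3: acc = 33+7 = 40
j=4,k=4: acc = 40+8 = 48
j=4,k=5: acc = 48+9 = 57
j=5,k=2: acc = 57+7 = 64
j=5,k=3: acc = 64+8 = 72
j=5,k=4: acc = 72+9 = 81
j=5,k=5: acc = 81+10 = 91
j=5,k=6: acc = 91+11 = 102

102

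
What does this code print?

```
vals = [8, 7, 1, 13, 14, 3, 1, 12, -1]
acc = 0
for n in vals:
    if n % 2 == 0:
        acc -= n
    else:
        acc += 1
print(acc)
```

-28

n=8: even, acc = 0-8 = -8
n=7: not even, acc = (-8)+1 = -7
n=1: not even, acc = (-7)+1 = -6
n=13: not even, acc = (-6)+1 = -5
n=14: even, acc = (-5)-14 = -19
n=3: not even, acc = (-19)+1 = -18
n=1: not even, acc = (-18)+1 = -17
n=12: even, acc = (-17)-12 = -29
n=-1: not even, acc = (-29)+1 = -28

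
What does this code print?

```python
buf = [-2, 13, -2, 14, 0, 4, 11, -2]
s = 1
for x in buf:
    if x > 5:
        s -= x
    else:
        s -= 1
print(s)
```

-42

x=-2: not >5, s = 1-1 = 0
x=13: >5, s = 0-13 = -13
x=-2: not >5, s = (-13)-1 = -14
x=14: >5, s = (-14)-14 = -28
x=0: not >5, s = (-28)-1 = -29
x=4: not >5, s = (-29)-1 = -30
x=11: >5, s = (-30)-11 = -41
x=-2: not >5, s = (-41)-1 = -42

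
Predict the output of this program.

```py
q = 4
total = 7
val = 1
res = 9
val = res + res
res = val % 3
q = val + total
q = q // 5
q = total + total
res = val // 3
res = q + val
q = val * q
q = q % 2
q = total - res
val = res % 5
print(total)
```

7

val = 9+9 = 18
res = 18%3 = 0
q = 18+7 = 25
q = 25//5 = 5
q = 7+7 = 14
res = 18//3 = 6
res = 14+18 = 32
q = 18*14 = 252
q = 252%2 = 0
q = 7-32 = -25
val = 32%5 = 2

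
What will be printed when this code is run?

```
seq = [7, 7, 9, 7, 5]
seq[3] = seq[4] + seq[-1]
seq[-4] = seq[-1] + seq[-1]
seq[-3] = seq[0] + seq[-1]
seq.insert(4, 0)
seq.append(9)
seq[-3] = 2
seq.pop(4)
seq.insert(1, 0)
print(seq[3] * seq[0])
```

seq[3] = seq[4]+seq[-1] = 5+5 = 10 → [7, 7, 9, 10, 5]
seq[-4] = seq[-1]+seq[-1] = 5+5 = 10 → [7, 10, 9, 10, 5]
seq[-3] = seq[0]+seq[-1] = 7+5 = 12 → [7, 10, 12, 10, 5]
insert 0 at 4 → [7, 10, 12, 10, 0, 5]
append 9 → [7, 10, 12, 10, 0, 5, 9]
seq[-3] = 2 → [7, 10, 12, 10, 2, 5, 9]
pop(4) removes 2 → [7, 10, 12, 10, 5, 9]
insert 0 at 1 → [7, 0, 10, 12, 10, 5, 9]
seq[3]*seq[0] = 12*7 = 84

84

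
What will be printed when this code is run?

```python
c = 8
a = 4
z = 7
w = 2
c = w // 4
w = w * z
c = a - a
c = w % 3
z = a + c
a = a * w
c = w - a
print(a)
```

c = 2//4 = 0
w = 2*7 = 14
c = 4-4 = 0
c = 14%3 = 2
z = 4+2 = 6
a = 4*14 = 56
c = 14-56 = -42

56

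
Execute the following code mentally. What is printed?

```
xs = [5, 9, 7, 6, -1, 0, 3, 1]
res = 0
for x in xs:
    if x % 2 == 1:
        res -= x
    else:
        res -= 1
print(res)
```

-26

x=5: odd, res = 0-5 = -5
x=9: odd, res = (-5)-9 = -14
x=7: odd, res = (-14)-7 = -21
x=6: not odd, res = (-21)-1 = -22
x=-1: odd, res = (-22)-(-1) = -21
x=0: not odd, res = (-21)-1 = -22
x=3: odd, res = (-22)-3 = -25
x=1: odd, res = (-25)-1 = -26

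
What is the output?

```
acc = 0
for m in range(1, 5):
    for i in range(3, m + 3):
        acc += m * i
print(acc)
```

125

m=1,i=3: acc = 0+3 = 3
m=2,i=3: acc = 3+6 = 9
m=2,i=4: acc = 9+8 = 17
m=3,i=3: acc = 17+9 = 26
m=3,i=4: acc = 26+12 = 38
m=3,i=5: acc = 38+15 = 53
m=4,i=3: acc = 53+12 = 65
m=4,i=4: acc = 65+16 = 81
m=4,i=5: acc = 81+20 = 101
m=4,i=6: acc = 101+24 = 125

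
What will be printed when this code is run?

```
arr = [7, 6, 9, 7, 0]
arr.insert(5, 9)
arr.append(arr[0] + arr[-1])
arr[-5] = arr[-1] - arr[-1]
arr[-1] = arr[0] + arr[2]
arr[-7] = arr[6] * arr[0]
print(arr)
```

insert 9 at 5 → [7, 6, 9, 7, 0, 9]
append arr[0]+arr[-1] = 7+9 = 16 → [7, 6, 9, 7, 0, 9, 16]
arr[-5] = arr[-1]-arr[-1] = 16-16 = 0 → [7, 6, 0, 7, 0, 9, 16]
arr[-1] = arr[0]+arr[2] = 7+0 = 7 → [7, 6, 0, 7, 0, 9, 7]
arr[-7] = arr[6]*arr[0] = 7*7 = 49 → [49, 6, 0, 7, 0, 9, 7]

[49, 6, 0, 7, 0, 9, 7]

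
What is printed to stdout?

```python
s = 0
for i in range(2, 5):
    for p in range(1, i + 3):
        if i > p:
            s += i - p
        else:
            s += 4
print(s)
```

46

i=2,p=1: 2>1, s = 0+1 = 1
i=2,p=2: not 2>2, s = 1+4 = 5
i=2,p=3: not 2>3, s = 5+4 = 9
i=2,p=4: not 2>4, s = 9+4 = 13
i=3,p=1: 3>1, s = 13+2 = 15
i=3,p=2: 3>2, s = 15+1 = 16
i=3,p=3: not 3>3, s = 16+4 = 20
i=3,p=4: not 3>4, s = 20+4 = 24
i=3,p=5: not 3>5, s = 24+4 = 28
i=4,p=1: 4>1, s = 28+3 = 31
i=4,p=2: 4>2, s = 31+2 = 33
i=4,p=3: 4>3, s = 33+1 = 34
i=4,p=4: not 4>4, s = 34+4 = 38
i=4,p=5: not 4>5, s = 38+4 = 42
i=4,p=6: not 4>6, s = 42+4 = 46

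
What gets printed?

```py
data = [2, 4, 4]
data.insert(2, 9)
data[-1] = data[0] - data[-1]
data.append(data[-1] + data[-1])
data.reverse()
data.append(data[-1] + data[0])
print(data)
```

insert 9 at 2 → [2, 4, 9, 4]
data[-1] = data[0]-data[-1] = 2-4 = -2 → [2, 4, 9, -2]
append data[-1]+data[-1] = (-2)+(-2) = -4 → [2, 4, 9, -2, -4]
reverse → [-4, -2, 9, 4, 2]
append data[-1]+data[0] = 2+(-4) = -2 → [-4, -2, 9, 4, 2, -2]

[-4, -2, 9, 4, 2, -2]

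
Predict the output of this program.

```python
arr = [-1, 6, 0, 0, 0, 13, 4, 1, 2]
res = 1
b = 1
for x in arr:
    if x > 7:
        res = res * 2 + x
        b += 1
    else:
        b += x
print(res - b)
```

x=-1: not >7; b=0
x=6: not >7; b=6
x=0: not >7; b=6
x=0: not >7; b=6
x=0: not >7; b=6
x=13: >7, res = 1*2+13 = 15; b=7
x=4: not >7; b=11
x=1: not >7; b=12
x=2: not >7; b=14
res-b = 15-14 = 1

1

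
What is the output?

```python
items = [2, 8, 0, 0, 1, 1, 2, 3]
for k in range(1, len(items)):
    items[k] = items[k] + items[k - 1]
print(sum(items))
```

86

k=1: items[1] = 8+2 = 10 → [2, 10, 0, 0, 1, 1, 2, 3]
k=2: items[2] = 0+10 = 10 → [2, 10, 10, 0, 1, 1, 2, 3]
k=3: items[3] = 0+10 = 10 → [2, 10, 10, 10, 1, 1, 2, 3]
k=4: items[4] = 1+10 = 11 → [2, 10, 10, 10, 11, 1, 2, 3]
k=5: items[5] = 1+11 = 12 → [2, 10, 10, 10, 11, 12, 2, 3]
k=6: items[6] = 2+12 = 14 → [2, 10, 10, 10, 11, 12, 14, 3]
k=7: items[7] = 3+14 = 17 → [2, 10, 10, 10, 11, 12, 14, 17]
sum = 86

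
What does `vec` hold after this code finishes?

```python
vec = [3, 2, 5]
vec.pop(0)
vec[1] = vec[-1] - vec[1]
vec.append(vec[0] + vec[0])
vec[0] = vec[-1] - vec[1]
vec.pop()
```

[4, 0]

pop(0) removes 3 → [2, 5]
vec[1] = vec[-1]-vec[1] = 5-5 = 0 → [2, 0]
append vec[0]+vec[0] = 2+2 = 4 → [2, 0, 4]
vec[0] = vec[-1]-vec[1] = 4-0 = 4 → [4, 0, 4]
pop() removes 4 → [4, 0]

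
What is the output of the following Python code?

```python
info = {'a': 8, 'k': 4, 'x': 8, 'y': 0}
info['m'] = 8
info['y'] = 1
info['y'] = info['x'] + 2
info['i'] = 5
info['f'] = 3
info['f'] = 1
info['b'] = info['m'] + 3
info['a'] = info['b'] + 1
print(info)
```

info['m'] = 8 → {'a': 8, 'k': 4, 'x': 8, 'y': 0, 'm': 8}
info['y'] = 1 → {'a': 8, 'k': 4, 'x': 8, 'y': 1, 'm': 8}
info['y'] = info['x']+2 = 10 → {'a': 8, 'k': 4, 'x': 8, 'y': 10, 'm': 8}
info['i'] = 5 → {'a': 8, 'k': 4, 'x': 8, 'y': 10, 'm': 8, 'i': 5}
info['f'] = 3 → {'a': 8, 'k': 4, 'x': 8, 'y': 10, 'm': 8, 'i': 5, 'f': 3}
info['f'] = 1 → {'a': 8, 'k': 4, 'x': 8, 'y': 10, 'm': 8, 'i': 5, 'f': 1}
info['b'] = info['m']+3 = 11 → {'a': 8, 'k': 4, 'x': 8, 'y': 10, 'm': 8, 'i': 5, 'f': 1, 'b': 11}
info['a'] = info['b']+1 = 12 → {'a': 12, 'k': 4, 'x': 8, 'y': 10, 'm': 8, 'i': 5, 'f': 1, 'b': 11}

{'a': 12, 'k': 4, 'x': 8, 'y': 10, 'm': 8, 'i': 5, 'f': 1, 'b': 11}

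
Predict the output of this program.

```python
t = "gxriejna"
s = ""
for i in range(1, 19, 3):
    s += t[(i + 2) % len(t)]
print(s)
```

inxear

i=1: add t[3]='i' → 'i'
i=4: add t[6]='n' → 'in'
i=7: add t[1]='x' → 'inx'
i=10: add t[4]='e' → 'inxe'
i=13: add t[7]='a' → 'inxea'
i=16: add t[2]='r' → 'inxear'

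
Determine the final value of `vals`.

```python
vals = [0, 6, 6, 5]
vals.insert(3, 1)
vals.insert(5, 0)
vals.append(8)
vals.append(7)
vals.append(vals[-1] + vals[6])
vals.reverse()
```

[15, 7, 8, 0, 5, 1, 6, 6, 0]

insert 1 at 3 → [0, 6, 6, 1, 5]
insert 0 at 5 → [0, 6, 6, 1, 5, 0]
append 8 → [0, 6, 6, 1, 5, 0, 8]
append 7 → [0, 6, 6, 1, 5, 0, 8, 7]
append vals[-1]+vals[6] = 7+8 = 15 → [0, 6, 6, 1, 5, 0, 8, 7, 15]
reverse → [15, 7, 8, 0, 5, 1, 6, 6, 0]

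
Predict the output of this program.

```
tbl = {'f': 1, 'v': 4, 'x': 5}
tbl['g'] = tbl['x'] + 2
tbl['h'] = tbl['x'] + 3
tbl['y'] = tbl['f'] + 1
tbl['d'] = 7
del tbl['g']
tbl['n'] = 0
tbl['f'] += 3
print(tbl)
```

{'f': 4, 'v': 4, 'x': 5, 'h': 8, 'y': 2, 'd': 7, 'n': 0}

tbl['g'] = tbl['x']+2 = 7 → {'f': 1, 'v': 4, 'x': 5, 'g': 7}
tbl['h'] = tbl['x']+3 = 8 → {'f': 1, 'v': 4, 'x': 5, 'g': 7, 'h': 8}
tbl['y'] = tbl['f']+1 = 2 → {'f': 1, 'v': 4, 'x': 5, 'g': 7, 'h': 8, 'y': 2}
tbl['d'] = 7 → {'f': 1, 'v': 4, 'x': 5, 'g': 7, 'h': 8, 'y': 2, 'd': 7}
del 'g' → {'f': 1, 'v': 4, 'x': 5, 'h': 8, 'y': 2, 'd': 7}
tbl['n'] = 0 → {'f': 1, 'v': 4, 'x': 5, 'h': 8, 'y': 2, 'd': 7, 'n': 0}
tbl['f'] = 1+3 = 4 → {'f': 4, 'v': 4, 'x': 5, 'h': 8, 'y': 2, 'd': 7, 'n': 0}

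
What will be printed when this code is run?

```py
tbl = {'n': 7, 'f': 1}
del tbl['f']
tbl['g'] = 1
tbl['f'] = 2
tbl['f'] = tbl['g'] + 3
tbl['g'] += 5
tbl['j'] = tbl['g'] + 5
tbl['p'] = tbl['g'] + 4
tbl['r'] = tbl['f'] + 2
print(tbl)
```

del 'f' → {'n': 7}
tbl['g'] = 1 → {'n': 7, 'g': 1}
tbl['f'] = 2 → {'n': 7, 'g': 1, 'f': 2}
tbl['f'] = tbl['g']+3 = 4 → {'n': 7, 'g': 1, 'f': 4}
tbl['g'] = 1+5 = 6 → {'n': 7, 'g': 6, 'f': 4}
tbl['j'] = tbl['g']+5 = 11 → {'n': 7, 'g': 6, 'f': 4, 'j': 11}
tbl['p'] = tbl['g']+4 = 10 → {'n': 7, 'g': 6, 'f': 4, 'j': 11, 'p': 10}
tbl['r'] = tbl['f']+2 = 6 → {'n': 7, 'g': 6, 'f': 4, 'j': 11, 'p': 10, 'r': 6}

{'n': 7, 'g': 6, 'f': 4, 'j': 11, 'p': 10, 'r': 6}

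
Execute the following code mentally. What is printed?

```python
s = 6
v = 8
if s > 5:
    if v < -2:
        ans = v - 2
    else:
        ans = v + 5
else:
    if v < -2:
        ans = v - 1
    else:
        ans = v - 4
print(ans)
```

s=6, v=8
s > 5 is True; v < -2 is False
→ ans = v + 5 = 13

13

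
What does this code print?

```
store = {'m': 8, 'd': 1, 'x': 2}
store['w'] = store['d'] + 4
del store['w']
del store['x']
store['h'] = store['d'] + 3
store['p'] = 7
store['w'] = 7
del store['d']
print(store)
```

store['w'] = store['d']+4 = 5 → {'m': 8, 'd': 1, 'x': 2, 'w': 5}
del 'w' → {'m': 8, 'd': 1, 'x': 2}
del 'x' → {'m': 8, 'd': 1}
store['h'] = store['d']+3 = 4 → {'m': 8, 'd': 1, 'h': 4}
store['p'] = 7 → {'m': 8, 'd': 1, 'h': 4, 'p': 7}
store['w'] = 7 → {'m': 8, 'd': 1, 'h': 4, 'p': 7, 'w': 7}
del 'd' → {'m': 8, 'h': 4, 'p': 7, 'w': 7}

{'m': 8, 'h': 4, 'p': 7, 'w': 7}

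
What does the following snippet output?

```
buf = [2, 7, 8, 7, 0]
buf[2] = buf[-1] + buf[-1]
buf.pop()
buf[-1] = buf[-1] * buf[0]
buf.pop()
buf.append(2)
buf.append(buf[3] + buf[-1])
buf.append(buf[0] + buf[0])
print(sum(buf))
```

buf[2] = buf[-1]+buf[-1] = 0+0 = 0 → [2, 7, 0, 7, 0]
pop() removes 0 → [2, 7, 0, 7]
buf[-1] = buf[-1]*buf[0] = 7*2 = 14 → [2, 7, 0, 14]
pop() removes 14 → [2, 7, 0]
append 2 → [2, 7, 0, 2]
append buf[3]+buf[-1] = 2+2 = 4 → [2, 7, 0, 2, 4]
append buf[0]+buf[0] = 2+2 = 4 → [2, 7, 0, 2, 4, 4]
sum = 19

19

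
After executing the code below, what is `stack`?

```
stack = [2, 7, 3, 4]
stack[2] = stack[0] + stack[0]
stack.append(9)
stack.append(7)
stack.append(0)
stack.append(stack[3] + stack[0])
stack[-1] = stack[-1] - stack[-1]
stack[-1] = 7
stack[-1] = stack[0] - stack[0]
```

[2, 7, 4, 4, 9, 7, 0, 0]

stack[2] = stack[0]+stack[0] = 2+2 = 4 → [2, 7, 4, 4]
append 9 → [2, 7, 4, 4, 9]
append 7 → [2, 7, 4, 4, 9, 7]
append 0 → [2, 7, 4, 4, 9, 7, 0]
append stack[3]+stack[0] = 4+2 = 6 → [2, 7, 4, 4, 9, 7, 0, 6]
stack[-1] = stack[-1]-stack[-1] = 6-6 = 0 → [2, 7, 4, 4, 9, 7, 0, 0]
stack[-1] = 7 → [2, 7, 4, 4, 9, 7, 0, 7]
stack[-1] = stack[0]-stack[0] = 2-2 = 0 → [2, 7, 4, 4, 9, 7, 0, 0]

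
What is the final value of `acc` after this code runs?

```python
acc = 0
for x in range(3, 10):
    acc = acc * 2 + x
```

501

x=3: acc = 0*2+3 = 3
x=4: acc = 3*2+4 = 10
x=5: acc = 10*2+5 = 25
x=6: acc = 25*2+6 = 56
x=7: acc = 56*2+7 = 119
x=8: acc = 119*2+8 = 246
x=9: acc = 246*2+9 = 501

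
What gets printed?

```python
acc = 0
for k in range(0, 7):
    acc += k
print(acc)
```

21

k=0: acc = 0+0 = 0
k=1: acc = 0+1 = 1
k=2: acc = 1+2 = 3
k=3: acc = 3+3 = 6
k=4: acc = 6+4 = 10
k=5: acc = 10+5 = 15
k=6: acc = 15+6 = 21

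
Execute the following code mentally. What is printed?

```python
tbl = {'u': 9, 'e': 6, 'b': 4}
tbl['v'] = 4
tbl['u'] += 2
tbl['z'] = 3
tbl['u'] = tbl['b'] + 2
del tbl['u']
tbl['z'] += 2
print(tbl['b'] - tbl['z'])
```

tbl['v'] = 4 → {'u': 9, 'e': 6, 'b': 4, 'v': 4}
tbl['u'] = 9+2 = 11 → {'u': 11, 'e': 6, 'b': 4, 'v': 4}
tbl['z'] = 3 → {'u': 11, 'e': 6, 'b': 4, 'v': 4, 'z': 3}
tbl['u'] = tbl['b']+2 = 6 → {'u': 6, 'e': 6, 'b': 4, 'v': 4, 'z': 3}
del 'u' → {'e': 6, 'b': 4, 'v': 4, 'z': 3}
tbl['z'] = 3+2 = 5 → {'e': 6, 'b': 4, 'v': 4, 'z': 5}
tbl['b']-tbl['z'] = 4-5 = -1

-1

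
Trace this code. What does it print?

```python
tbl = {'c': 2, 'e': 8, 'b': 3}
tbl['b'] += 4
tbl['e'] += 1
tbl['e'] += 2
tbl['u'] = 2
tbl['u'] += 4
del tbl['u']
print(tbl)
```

tbl['b'] = 3+4 = 7 → {'c': 2, 'e': 8, 'b': 7}
tbl['e'] = 8+1 = 9 → {'c': 2, 'e': 9, 'b': 7}
tbl['e'] = 9+2 = 11 → {'c': 2, 'e': 11, 'b': 7}
tbl['u'] = 2 → {'c': 2, 'e': 11, 'b': 7, 'u': 2}
tbl['u'] = 2+4 = 6 → {'c': 2, 'e': 11, 'b': 7, 'u': 6}
del 'u' → {'c': 2, 'e': 11, 'b': 7}

{'c': 2, 'e': 11, 'b': 7}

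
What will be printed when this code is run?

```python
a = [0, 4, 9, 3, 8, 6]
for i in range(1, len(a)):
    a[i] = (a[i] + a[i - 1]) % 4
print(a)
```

[0, 0, 1, 0, 0, 2]

i=1: a[1] = (4+0)%4 = 0 → [0, 0, 9, 3, 8, 6]
i=2: a[2] = (9+0)%4 = 1 → [0, 0, 1, 3, 8, 6]
i=3: a[3] = (3+1)%4 = 0 → [0, 0, 1, 0, 8, 6]
i=4: a[4] = (8+0)%4 = 0 → [0, 0, 1, 0, 0, 6]
i=5: a[5] = (6+0)%4 = 2 → [0, 0, 1, 0, 0, 2]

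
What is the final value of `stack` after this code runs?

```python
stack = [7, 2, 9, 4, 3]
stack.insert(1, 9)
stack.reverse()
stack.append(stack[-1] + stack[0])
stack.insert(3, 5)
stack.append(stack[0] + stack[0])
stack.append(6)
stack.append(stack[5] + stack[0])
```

insert 9 at 1 → [7, 9, 2, 9, 4, 3]
reverse → [3, 4, 9, 2, 9, 7]
append stack[-1]+stack[0] = 7+3 = 10 → [3, 4, 9, 2, 9, 7, 10]
insert 5 at 3 → [3, 4, 9, 5, 2, 9, 7, 10]
append stack[0]+stack[0] = 3+3 = 6 → [3, 4, 9, 5, 2, 9, 7, 10, 6]
append 6 → [3, 4, 9, 5, 2, 9, 7, 10, 6, 6]
append stack[5]+stack[0] = 9+3 = 12 → [3, 4, 9, 5, 2, 9, 7, 10, 6, 6, 12]

[3, 4, 9, 5, 2, 9, 7, 10, 6, 6, 12]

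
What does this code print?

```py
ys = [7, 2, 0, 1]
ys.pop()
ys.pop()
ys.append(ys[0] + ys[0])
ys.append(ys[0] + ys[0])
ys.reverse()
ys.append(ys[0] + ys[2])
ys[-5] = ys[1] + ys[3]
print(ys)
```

[21, 14, 2, 7, 16]

pop() removes 1 → [7, 2, 0]
pop() removes 0 → [7, 2]
append ys[0]+ys[0] = 7+7 = 14 → [7, 2, 14]
append ys[0]+ys[0] = 7+7 = 14 → [7, 2, 14, 14]
reverse → [14, 14, 2, 7]
append ys[0]+ys[2] = 14+2 = 16 → [14, 14, 2, 7, 16]
ys[-5] = ys[1]+ys[3] = 14+7 = 21 → [21, 14, 2, 7, 16]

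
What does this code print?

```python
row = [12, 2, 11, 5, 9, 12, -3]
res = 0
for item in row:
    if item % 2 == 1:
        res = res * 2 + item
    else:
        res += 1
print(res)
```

157

item=12: not odd, res = 0+1 = 1
item=2: not odd, res = 1+1 = 2
item=11: odd, res = 2*2+11 = 15
item=5: odd, res = 15*2+5 = 35
item=9: odd, res = 35*2+9 = 79
item=12: not odd, res = 79+1 = 80
item=-3: odd, res = 80*2+(-3) = 157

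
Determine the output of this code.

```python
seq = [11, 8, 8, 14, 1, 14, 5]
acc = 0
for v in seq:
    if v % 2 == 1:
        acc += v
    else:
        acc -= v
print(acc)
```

-27

v=11: odd, acc = 0+11 = 11
v=8: not odd, acc = 11-8 = 3
v=8: not odd, acc = 3-8 = -5
v=14: not odd, acc = (-5)-14 = -19
v=1: odd, acc = (-19)+1 = -18
v=14: not odd, acc = (-18)-14 = -32
v=5: odd, acc = (-32)+5 = -27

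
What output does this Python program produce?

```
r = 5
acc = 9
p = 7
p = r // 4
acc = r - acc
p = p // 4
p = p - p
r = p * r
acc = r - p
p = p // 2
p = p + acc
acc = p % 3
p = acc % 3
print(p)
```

p = 5//4 = 1
acc = 5-9 = -4
p = 1//4 = 0
p = 0-0 = 0
r = 0*5 = 0
acc = 0-0 = 0
p = 0//2 = 0
p = 0+0 = 0
acc = 0%3 = 0
p = 0%3 = 0

0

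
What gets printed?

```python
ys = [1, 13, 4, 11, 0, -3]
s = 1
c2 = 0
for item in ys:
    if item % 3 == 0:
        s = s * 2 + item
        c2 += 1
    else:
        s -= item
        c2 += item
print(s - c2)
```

-146

item=1: not %3==0, s = 1-1 = 0; c2=1
item=13: not %3==0, s = 0-13 = -13; c2=14
item=4: not %3==0, s = (-13)-4 = -17; c2=18
item=11: not %3==0, s = (-17)-11 = -28; c2=29
item=0: %3==0, s = (-28)*2+0 = -56; c2=30
item=-3: %3==0, s = (-56)*2+(-3) = -115; c2=31
s-c2 = (-115)-31 = -146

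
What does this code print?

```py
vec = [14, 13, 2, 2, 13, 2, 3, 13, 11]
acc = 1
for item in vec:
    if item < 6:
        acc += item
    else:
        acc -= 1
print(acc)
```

item=14: not <6, acc = 1-1 = 0
item=13: not <6, acc = 0-1 = -1
item=2: <6, acc = (-1)+2 = 1
item=2: <6, acc = 1+2 = 3
item=13: not <6, acc = 3-1 = 2
item=2: <6, acc = 2+2 = 4
item=3: <6, acc = 4+3 = 7
item=13: not <6, acc = 7-1 = 6
item=11: not <6, acc = 6-1 = 5

5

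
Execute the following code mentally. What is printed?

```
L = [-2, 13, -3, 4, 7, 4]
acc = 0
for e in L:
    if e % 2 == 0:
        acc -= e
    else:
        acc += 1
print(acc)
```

e=-2: even, acc = 0-(-2) = 2
e=13: not even, acc = 2+1 = 3
e=-3: not even, acc = 3+1 = 4
e=4: even, acc = 4-4 = 0
e=7: not even, acc = 0+1 = 1
e=4: even, acc = 1-4 = -3

-3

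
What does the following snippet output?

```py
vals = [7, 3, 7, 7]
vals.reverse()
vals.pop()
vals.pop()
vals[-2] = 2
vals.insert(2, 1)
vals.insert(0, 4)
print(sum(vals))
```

14

reverse → [7, 7, 3, 7]
pop() removes 7 → [7, 7, 3]
pop() removes 3 → [7, 7]
vals[-2] = 2 → [2, 7]
insert 1 at 2 → [2, 7, 1]
insert 4 at 0 → [4, 2, 7, 1]
sum = 14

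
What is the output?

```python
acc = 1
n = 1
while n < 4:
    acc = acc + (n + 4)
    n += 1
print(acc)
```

n=1: acc = 1+5 = 6
n=2: acc = 6+6 = 12
n=3: acc = 12+7 = 19

19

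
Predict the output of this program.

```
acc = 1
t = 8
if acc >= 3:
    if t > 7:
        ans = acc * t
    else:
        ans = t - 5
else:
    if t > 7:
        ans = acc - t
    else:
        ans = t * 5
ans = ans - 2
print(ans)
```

-9

acc=1, t=8
acc >= 3 is False; t > 7 is True
→ ans = acc - t = -7
ans = (-7)-2 = -9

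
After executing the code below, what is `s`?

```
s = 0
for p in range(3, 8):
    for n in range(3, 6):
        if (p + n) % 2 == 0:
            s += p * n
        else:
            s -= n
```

p=3,n=3: even sum, s = 0+9 = 9
p=3,n=4: odd sum, s = 9-4 = 5
p=3,n=5: even sum, s = 5+15 = 20
p=4,n=3: odd sum, s = 20-3 = 17
p=4,n=4: even sum, s = 17+16 = 33
p=4,n=5: odd sum, s = 33-5 = 28
p=5,n=3: even sum, s = 28+15 = 43
p=5,n=4: odd sum, s = 43-4 = 39
p=5,n=5: even sum, s = 39+25 = 64
p=6,n=3: odd sum, s = 64-3 = 61
p=6,n=4: even sum, s = 61+24 = 85
p=6,n=5: odd sum, s = 85-5 = 80
p=7,n=3: even sum, s = 80+21 = 101
p=7,n=4: odd sum, s = 101-4 = 97
p=7,n=5: even sum, s = 97+35 = 132

132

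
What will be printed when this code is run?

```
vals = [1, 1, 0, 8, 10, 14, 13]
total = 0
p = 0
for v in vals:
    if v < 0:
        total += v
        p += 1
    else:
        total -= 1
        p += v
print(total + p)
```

v=1: not <0, total = 0-1 = -1; p=1
v=1: not <0, total = (-1)-1 = -2; p=2
v=0: not <0, total = (-2)-1 = -3; p=2
v=8: not <0, total = (-3)-1 = -4; p=10
v=10: not <0, total = (-4)-1 = -5; p=20
v=14: not <0, total = (-5)-1 = -6; p=34
v=13: not <0, total = (-6)-1 = -7; p=47
total+p = (-7)+47 = 40

40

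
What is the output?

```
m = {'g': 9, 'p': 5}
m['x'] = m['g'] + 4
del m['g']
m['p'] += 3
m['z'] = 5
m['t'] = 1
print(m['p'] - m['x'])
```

m['x'] = m['g']+4 = 13 → {'g': 9, 'p': 5, 'x': 13}
del 'g' → {'p': 5, 'x': 13}
m['p'] = 5+3 = 8 → {'p': 8, 'x': 13}
m['z'] = 5 → {'p': 8, 'x': 13, 'z': 5}
m['t'] = 1 → {'p': 8, 'x': 13, 'z': 5, 't': 1}
m['p']-m['x'] = 8-13 = -5

-5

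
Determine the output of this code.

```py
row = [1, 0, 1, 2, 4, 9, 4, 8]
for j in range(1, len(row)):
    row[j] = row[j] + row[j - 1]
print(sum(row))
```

83

j=1: row[1] = 0+1 = 1 → [1, 1, 1, 2, 4, 9, 4, 8]
j=2: row[2] = 1+1 = 2 → [1, 1, 2, 2, 4, 9, 4, 8]
j=3: row[3] = 2+2 = 4 → [1, 1, 2, 4, 4, 9, 4, 8]
j=4: row[4] = 4+4 = 8 → [1, 1, 2, 4, 8, 9, 4, 8]
j=5: row[5] = 9+8 = 17 → [1, 1, 2, 4, 8, 17, 4, 8]
j=6: row[6] = 4+17 = 21 → [1, 1, 2, 4, 8, 17, 21, 8]
j=7: row[7] = 8+21 = 29 → [1, 1, 2, 4, 8, 17, 21, 29]
sum = 83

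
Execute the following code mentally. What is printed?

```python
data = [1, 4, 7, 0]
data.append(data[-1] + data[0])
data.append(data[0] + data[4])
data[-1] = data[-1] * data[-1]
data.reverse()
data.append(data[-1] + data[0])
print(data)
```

[4, 1, 0, 7, 4, 1, 5]

append data[-1]+data[0] = 0+1 = 1 → [1, 4, 7, 0, 1]
append data[0]+data[4] = 1+1 = 2 → [1, 4, 7, 0, 1, 2]
data[-1] = data[-1]*data[-1] = 2*2 = 4 → [1, 4, 7, 0, 1, 4]
reverse → [4, 1, 0, 7, 4, 1]
append data[-1]+data[0] = 1+4 = 5 → [4, 1, 0, 7, 4, 1, 5]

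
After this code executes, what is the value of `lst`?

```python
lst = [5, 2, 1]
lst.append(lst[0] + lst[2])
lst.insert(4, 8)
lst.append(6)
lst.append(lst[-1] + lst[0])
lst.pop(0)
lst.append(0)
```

[2, 1, 6, 8, 6, 11, 0]

append lst[0]+lst[2] = 5+1 = 6 → [5, 2, 1, 6]
insert 8 at 4 → [5, 2, 1, 6, 8]
append 6 → [5, 2, 1, 6, 8, 6]
append lst[-1]+lst[0] = 6+5 = 11 → [5, 2, 1, 6, 8, 6, 11]
pop(0) removes 5 → [2, 1, 6, 8, 6, 11]
append 0 → [2, 1, 6, 8, 6, 11, 0]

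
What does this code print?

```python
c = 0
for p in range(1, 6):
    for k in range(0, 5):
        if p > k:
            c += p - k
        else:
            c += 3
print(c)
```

65

p=1,k=0: 1>0, c = 0+1 = 1
p=1,k=1: not 1>1, c = 1+3 = 4
p=1,k=2: not 1>2, c = 4+3 = 7
p=1,k=3: not 1>3, c = 7+3 = 10
p=1,k=4: not 1>4, c = 10+3 = 13
p=2,k=0: 2>0, c = 13+2 = 15
p=2,k=1: 2>1, c = 15+1 = 16
p=2,k=2: not 2>2, c = 16+3 = 19
p=2,k=3: not 2>3, c = 19+3 = 22
p=2,k=4: not 2>4, c = 22+3 = 25
p=3,k=0: 3>0, c = 25+3 = 28
p=3,k=1: 3>1, c = 28+2 = 30
p=3,k=2: 3>2, c = 30+1 = 31
p=3,k=3: not 3>3, c = 31+3 = 34
p=3,k=4: not 3>4, c = 34+3 = 37
p=4,k=0: 4>0, c = 37+4 = 41
p=4,k=1: 4>1, c = 41+3 = 44
p=4,k=2: 4>2, c = 44+2 = 46
p=4,k=3: 4>3, c = 46+1 = 47
p=4,k=4: not 4>4, c = 47+3 = 50
p=5,k=0: 5>0, c = 50+5 = 55
p=5,k=1: 5>1, c = 55+4 = 59
p=5,k=2: 5>2, c = 59+3 = 62
p=5,k=3: 5>3, c = 62+2 = 64
p=5,k=4: 5>4, c = 64+1 = 65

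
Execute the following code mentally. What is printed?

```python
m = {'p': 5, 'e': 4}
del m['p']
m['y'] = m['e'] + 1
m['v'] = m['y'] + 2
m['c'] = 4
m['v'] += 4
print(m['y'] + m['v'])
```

16

del 'p' → {'e': 4}
m['y'] = m['e']+1 = 5 → {'e': 4, 'y': 5}
m['v'] = m['y']+2 = 7 → {'e': 4, 'y': 5, 'v': 7}
m['c'] = 4 → {'e': 4, 'y': 5, 'v': 7, 'c': 4}
m['v'] = 7+4 = 11 → {'e': 4, 'y': 5, 'v': 11, 'c': 4}
m['y']+m['v'] = 5+11 = 16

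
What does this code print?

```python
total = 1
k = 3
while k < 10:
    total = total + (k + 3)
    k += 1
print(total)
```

k=3: total = 1+6 = 7
k=4: total = 7+7 = 14
k=5: total = 14+8 = 22
k=6: total = 22+9 = 31
k=7: total = 31+10 = 41
k=8: total = 41+11 = 52
k=9: total = 52+12 = 64

64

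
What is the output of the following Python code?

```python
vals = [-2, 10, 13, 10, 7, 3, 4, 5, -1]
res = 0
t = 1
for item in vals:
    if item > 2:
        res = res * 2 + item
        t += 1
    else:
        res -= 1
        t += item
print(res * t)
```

5840

item=-2: not >2, res = 0-1 = -1; t=-1
item=10: >2, res = (-1)*2+10 = 8; t=0
item=13: >2, res = 8*2+13 = 29; t=1
item=10: >2, res = 29*2+10 = 68; t=2
item=7: >2, res = 68*2+7 = 143; t=3
item=3: >2, res = 143*2+3 = 289; t=4
item=4: >2, res = 289*2+4 = 582; t=5
item=5: >2, res = 582*2+5 = 1169; t=6
item=-1: not >2, res = 1169-1 = 1168; t=5
res*t = 1168*5 = 5840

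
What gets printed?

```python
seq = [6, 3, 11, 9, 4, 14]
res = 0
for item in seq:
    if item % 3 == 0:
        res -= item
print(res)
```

item=6: %3==0, res = 0-6 = -6
item=3: %3==0, res = (-6)-3 = -9
item=11: not %3==0
item=9: %3==0, res = (-9)-9 = -18
item=4: not %3==0
item=14: not %3==0

-18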